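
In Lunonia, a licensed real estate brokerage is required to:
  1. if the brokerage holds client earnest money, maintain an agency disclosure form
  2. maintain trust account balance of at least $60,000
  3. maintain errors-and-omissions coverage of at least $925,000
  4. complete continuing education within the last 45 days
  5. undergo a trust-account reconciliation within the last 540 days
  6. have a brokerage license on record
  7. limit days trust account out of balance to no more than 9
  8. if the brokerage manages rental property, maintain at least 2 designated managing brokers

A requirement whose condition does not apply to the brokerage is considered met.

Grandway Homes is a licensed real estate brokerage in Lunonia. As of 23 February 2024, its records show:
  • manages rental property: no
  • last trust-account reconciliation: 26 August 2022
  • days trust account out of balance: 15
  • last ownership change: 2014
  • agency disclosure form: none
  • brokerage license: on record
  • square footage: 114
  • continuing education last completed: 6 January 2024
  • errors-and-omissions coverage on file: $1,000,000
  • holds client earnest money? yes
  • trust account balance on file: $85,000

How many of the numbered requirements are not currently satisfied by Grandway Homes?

4

1. condition 'holds client earnest money' holds; agency disclosure form absent → not met
2. trust account balance $85,000 ≥ $60,000 → met
3. errors-and-omissions coverage $1,000,000 ≥ $925,000 → met
4. continuing education 48 days ago vs limit 45 → not met
5. trust-account reconciliation 546 days ago vs limit 540 → not met
6. brokerage license present → met
7. days trust account out of balance 15 > 9 → not met
8. condition 'manages rental property' does not hold → requirement n/a → met
Not met: 4 of 8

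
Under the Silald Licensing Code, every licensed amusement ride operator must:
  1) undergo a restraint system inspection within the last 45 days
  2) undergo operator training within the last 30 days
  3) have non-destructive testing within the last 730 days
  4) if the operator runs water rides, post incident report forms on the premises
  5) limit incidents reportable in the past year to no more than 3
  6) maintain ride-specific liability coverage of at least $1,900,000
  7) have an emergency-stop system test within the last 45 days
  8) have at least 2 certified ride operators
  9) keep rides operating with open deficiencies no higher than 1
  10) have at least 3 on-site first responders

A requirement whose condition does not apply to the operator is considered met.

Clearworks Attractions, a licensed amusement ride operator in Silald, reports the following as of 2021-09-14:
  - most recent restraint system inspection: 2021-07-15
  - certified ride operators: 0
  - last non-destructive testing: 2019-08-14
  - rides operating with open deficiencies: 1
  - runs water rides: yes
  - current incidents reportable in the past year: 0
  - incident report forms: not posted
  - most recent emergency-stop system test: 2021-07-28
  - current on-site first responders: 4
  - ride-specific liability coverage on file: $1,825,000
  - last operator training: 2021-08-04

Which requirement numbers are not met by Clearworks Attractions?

1, 2, 3, 4, 6, 7, 8

1. restraint system inspection 61 days ago vs limit 45 → not met
2. operator training 41 days ago vs limit 30 → not met
3. non-destructive testing 762 days ago vs limit 730 → not met
4. condition 'runs water rides' holds; incident report forms absent → not met
5. incidents reportable in the past year 0 ≤ 3 → met
6. ride-specific liability coverage $1,825,000 < $1,900,000 → not met
7. emergency-stop system test 48 days ago vs limit 45 → not met
8. certified ride operators 0 < 2 → not met
9. rides operating with open deficiencies 1 ≤ 1 → met
10. on-site first responders 4 ≥ 3 → met
Not met: 1, 2, 3, 4, 6, 7, 8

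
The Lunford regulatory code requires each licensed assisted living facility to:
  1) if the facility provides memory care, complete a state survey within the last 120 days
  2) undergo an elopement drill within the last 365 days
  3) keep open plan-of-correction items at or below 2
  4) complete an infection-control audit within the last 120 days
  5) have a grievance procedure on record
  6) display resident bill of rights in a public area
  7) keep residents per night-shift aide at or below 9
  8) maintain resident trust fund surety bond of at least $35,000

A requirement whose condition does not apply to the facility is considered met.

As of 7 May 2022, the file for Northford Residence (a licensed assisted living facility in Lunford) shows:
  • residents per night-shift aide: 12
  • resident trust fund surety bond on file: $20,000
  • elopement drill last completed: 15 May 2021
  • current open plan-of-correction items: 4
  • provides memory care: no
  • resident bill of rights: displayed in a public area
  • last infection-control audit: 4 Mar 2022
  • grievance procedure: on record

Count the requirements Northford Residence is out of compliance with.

1. condition 'provides memory care' does not hold → requirement n/a → met
2. elopement drill 357 days ago vs limit 365 → met
3. open plan-of-correction items 4 > 2 → not met
4. infection-control audit 64 days ago vs limit 120 → met
5. grievance procedure present → met
6. resident bill of rights present → met
7. residents per night-shift aide 12 > 9 → not met
8. resident trust fund surety bond $20,000 < $35,000 → not met
Not met: 3 of 8

3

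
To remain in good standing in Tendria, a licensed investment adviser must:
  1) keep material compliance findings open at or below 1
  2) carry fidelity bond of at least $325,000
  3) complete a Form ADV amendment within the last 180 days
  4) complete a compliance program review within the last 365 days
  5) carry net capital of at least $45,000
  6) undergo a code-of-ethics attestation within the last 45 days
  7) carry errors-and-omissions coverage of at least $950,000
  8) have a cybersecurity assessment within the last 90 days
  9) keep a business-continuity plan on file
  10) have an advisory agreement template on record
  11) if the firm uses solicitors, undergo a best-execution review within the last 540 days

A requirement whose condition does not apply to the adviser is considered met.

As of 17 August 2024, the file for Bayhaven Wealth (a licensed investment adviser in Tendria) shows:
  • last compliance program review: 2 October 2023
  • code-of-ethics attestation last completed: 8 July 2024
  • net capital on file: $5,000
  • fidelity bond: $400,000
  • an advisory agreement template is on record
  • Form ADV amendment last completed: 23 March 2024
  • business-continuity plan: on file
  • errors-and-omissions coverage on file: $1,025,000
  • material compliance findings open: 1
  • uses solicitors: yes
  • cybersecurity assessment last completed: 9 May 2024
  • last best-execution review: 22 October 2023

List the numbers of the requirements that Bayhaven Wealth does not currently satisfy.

5, 8

1. material compliance findings open 1 ≤ 1 → met
2. fidelity bond $400,000 ≥ $325,000 → met
3. Form ADV amendment 147 days ago vs limit 180 → met
4. compliance program review 320 days ago vs limit 365 → met
5. net capital $5,000 < $45,000 → not met
6. code-of-ethics attestation 40 days ago vs limit 45 → met
7. errors-and-omissions coverage $1,025,000 ≥ $950,000 → met
8. cybersecurity assessment 100 days ago vs limit 90 → not met
9. business-continuity plan present → met
10. advisory agreement template present → met
11. condition 'uses solicitors' holds; best-execution review 300 days ago vs limit 540 → met
Not met: 5, 8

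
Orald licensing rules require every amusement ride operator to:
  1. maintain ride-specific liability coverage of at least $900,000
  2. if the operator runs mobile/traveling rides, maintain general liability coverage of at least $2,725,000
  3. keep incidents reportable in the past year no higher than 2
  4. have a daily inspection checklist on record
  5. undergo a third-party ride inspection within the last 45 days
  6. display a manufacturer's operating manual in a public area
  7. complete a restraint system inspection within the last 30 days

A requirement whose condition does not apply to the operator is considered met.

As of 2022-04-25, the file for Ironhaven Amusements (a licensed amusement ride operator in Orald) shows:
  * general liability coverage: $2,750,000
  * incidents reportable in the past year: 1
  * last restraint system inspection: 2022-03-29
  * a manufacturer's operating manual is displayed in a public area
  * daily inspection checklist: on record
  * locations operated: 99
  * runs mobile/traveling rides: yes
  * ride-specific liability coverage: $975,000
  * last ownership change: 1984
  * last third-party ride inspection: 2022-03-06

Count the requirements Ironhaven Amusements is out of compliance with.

1. ride-specific liability coverage $975,000 ≥ $900,000 → met
2. condition 'runs mobile/traveling rides' holds; general liability coverage $2,750,000 ≥ $2,725,000 → met
3. incidents reportable in the past year 1 ≤ 2 → met
4. daily inspection checklist present → met
5. third-party ride inspection 50 days ago vs limit 45 → not met
6. manufacturer's operating manual present → met
7. restraint system inspection 27 days ago vs limit 30 → met
Not met: 1 of 7

1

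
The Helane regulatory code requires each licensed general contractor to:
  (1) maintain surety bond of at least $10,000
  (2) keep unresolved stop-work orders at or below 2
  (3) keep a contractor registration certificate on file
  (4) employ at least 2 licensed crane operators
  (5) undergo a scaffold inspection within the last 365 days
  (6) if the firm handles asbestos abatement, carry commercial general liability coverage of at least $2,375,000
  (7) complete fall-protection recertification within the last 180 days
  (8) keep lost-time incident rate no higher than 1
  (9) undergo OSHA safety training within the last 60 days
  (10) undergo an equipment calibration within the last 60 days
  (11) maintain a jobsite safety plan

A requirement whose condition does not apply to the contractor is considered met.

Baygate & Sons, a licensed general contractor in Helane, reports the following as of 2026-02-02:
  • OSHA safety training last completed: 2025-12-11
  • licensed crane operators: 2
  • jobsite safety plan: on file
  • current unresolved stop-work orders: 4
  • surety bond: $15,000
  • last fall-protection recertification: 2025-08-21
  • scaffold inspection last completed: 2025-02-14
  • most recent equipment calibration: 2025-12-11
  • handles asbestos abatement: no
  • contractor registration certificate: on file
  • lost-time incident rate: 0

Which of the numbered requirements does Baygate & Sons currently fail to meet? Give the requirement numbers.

2

1. surety bond $15,000 ≥ $10,000 → met
2. unresolved stop-work orders 4 > 2 → not met
3. contractor registration certificate present → met
4. licensed crane operators 2 ≥ 2 → met
5. scaffold inspection 353 days ago vs limit 365 → met
6. condition 'handles asbestos abatement' does not hold → requirement n/a → met
7. fall-protection recertification 165 days ago vs limit 180 → met
8. lost-time incident rate 0 ≤ 1 → met
9. OSHA safety training 53 days ago vs limit 60 → met
10. equipment calibration 53 days ago vs limit 60 → met
11. jobsite safety plan present → met
Not met: 2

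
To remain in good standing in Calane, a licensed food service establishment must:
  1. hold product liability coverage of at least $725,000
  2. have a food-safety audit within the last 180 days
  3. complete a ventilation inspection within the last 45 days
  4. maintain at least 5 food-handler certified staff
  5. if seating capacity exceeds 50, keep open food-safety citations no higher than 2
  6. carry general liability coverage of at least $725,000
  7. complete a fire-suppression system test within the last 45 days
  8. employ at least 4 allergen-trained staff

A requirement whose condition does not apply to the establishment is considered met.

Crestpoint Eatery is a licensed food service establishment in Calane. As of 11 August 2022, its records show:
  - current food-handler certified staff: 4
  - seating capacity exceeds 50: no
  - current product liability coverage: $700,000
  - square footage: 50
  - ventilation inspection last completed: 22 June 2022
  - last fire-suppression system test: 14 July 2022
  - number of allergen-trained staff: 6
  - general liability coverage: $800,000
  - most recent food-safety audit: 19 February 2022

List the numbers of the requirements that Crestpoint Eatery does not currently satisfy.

1. product liability coverage $700,000 < $725,000 → not met
2. food-safety audit 173 days ago vs limit 180 → met
3. ventilation inspection 50 days ago vs limit 45 → not met
4. food-handler certified staff 4 < 5 → not met
5. condition 'seating capacity exceeds 50' does not hold → requirement n/a → met
6. general liability coverage $800,000 ≥ $725,000 → met
7. fire-suppression system test 28 days ago vs limit 45 → met
8. allergen-trained staff 6 ≥ 4 → met
Not met: 1, 3, 4

1, 3, 4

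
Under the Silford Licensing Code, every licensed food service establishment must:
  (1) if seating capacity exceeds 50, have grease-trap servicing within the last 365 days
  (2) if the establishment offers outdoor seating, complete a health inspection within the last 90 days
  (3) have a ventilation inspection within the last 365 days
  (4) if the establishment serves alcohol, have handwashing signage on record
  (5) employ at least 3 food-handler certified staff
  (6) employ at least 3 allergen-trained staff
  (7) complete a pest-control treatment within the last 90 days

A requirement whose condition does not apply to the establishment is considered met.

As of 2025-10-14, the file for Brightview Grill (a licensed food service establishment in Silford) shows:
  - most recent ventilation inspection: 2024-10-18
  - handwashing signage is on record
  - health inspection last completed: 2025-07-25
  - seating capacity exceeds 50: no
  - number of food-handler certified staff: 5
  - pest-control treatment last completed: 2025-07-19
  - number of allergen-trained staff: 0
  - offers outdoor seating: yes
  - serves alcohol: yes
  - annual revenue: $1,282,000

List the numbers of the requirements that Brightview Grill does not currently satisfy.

6

1. condition 'seating capacity exceeds 50' does not hold → requirement n/a → met
2. condition 'offers outdoor seating' holds; health inspection 81 days ago vs limit 90 → met
3. ventilation inspection 361 days ago vs limit 365 → met
4. condition 'serves alcohol' holds; handwashing signage present → met
5. food-handler certified staff 5 ≥ 3 → met
6. allergen-trained staff 0 < 3 → not met
7. pest-control treatment 87 days ago vs limit 90 → met
Not met: 6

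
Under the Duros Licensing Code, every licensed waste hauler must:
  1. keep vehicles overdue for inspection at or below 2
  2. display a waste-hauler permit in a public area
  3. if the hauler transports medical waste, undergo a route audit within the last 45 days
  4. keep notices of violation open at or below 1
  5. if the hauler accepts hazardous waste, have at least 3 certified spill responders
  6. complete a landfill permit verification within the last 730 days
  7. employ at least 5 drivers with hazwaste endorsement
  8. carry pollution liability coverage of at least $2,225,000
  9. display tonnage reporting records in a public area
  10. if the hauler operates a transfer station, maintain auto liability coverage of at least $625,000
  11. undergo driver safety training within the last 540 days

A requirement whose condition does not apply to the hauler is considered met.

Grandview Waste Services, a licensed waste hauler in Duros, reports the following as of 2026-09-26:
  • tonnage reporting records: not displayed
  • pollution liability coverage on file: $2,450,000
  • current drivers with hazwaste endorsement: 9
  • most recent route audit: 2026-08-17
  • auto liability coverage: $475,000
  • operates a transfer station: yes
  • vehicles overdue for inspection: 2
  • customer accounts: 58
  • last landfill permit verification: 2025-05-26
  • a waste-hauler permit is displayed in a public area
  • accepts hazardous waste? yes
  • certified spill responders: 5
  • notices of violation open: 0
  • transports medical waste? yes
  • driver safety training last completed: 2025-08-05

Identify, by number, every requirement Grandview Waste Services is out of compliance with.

1. vehicles overdue for inspection 2 ≤ 2 → met
2. waste-hauler permit present → met
3. condition 'transports medical waste' holds; route audit 40 days ago vs limit 45 → met
4. notices of violation open 0 ≤ 1 → met
5. condition 'accepts hazardous waste' holds; certified spill responders 5 ≥ 3 → met
6. landfill permit verification 488 days ago vs limit 730 → met
7. drivers with hazwaste endorsement 9 ≥ 5 → met
8. pollution liability coverage $2,450,000 ≥ $2,225,000 → met
9. tonnage reporting records absent → not met
10. condition 'operates a transfer station' holds; auto liability coverage $475,000 < $625,000 → not met
11. driver safety training 417 days ago vs limit 540 → met
Not met: 9, 10

9, 10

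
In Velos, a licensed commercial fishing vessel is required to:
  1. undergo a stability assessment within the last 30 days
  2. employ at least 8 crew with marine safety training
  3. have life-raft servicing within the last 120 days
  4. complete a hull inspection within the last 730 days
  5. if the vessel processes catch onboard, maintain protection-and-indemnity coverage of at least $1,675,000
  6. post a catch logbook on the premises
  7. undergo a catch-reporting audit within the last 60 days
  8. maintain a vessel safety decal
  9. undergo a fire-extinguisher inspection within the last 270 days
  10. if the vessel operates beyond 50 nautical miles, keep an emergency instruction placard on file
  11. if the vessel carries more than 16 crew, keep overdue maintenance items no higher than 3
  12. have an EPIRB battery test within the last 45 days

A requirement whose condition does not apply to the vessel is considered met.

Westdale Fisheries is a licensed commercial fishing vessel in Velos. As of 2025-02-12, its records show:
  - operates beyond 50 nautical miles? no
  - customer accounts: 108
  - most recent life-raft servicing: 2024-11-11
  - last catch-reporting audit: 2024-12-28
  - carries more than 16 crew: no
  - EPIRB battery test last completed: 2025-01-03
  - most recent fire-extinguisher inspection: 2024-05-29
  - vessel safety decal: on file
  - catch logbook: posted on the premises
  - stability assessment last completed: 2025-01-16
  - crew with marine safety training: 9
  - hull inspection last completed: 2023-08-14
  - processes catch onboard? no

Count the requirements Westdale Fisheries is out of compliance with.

1. stability assessment 27 days ago vs limit 30 → met
2. crew with marine safety training 9 ≥ 8 → met
3. life-raft servicing 93 days ago vs limit 120 → met
4. hull inspection 548 days ago vs limit 730 → met
5. condition 'processes catch onboard' does not hold → requirement n/a → met
6. catch logbook present → met
7. catch-reporting audit 46 days ago vs limit 60 → met
8. vessel safety decal present → met
9. fire-extinguisher inspection 259 days ago vs limit 270 → met
10. condition 'operates beyond 50 nautical miles' does not hold → requirement n/a → met
11. condition 'carries more than 16 crew' does not hold → requirement n/a → met
12. EPIRB battery test 40 days ago vs limit 45 → met
Not met: 0 of 12

0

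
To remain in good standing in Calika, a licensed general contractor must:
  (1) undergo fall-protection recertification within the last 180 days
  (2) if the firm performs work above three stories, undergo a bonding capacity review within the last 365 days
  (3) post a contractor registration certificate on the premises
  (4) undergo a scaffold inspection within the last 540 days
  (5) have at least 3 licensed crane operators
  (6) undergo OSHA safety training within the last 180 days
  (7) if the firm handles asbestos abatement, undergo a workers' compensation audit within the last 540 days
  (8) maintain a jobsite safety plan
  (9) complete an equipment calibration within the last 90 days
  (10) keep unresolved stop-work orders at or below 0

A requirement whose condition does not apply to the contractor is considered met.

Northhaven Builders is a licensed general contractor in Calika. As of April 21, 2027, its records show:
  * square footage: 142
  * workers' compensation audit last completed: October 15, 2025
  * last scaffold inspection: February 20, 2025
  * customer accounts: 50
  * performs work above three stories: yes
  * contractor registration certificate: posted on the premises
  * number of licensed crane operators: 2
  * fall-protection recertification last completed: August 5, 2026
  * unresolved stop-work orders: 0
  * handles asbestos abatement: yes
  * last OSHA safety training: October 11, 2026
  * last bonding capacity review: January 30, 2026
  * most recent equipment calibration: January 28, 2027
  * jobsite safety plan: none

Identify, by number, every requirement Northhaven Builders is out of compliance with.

1. fall-protection recertification 259 days ago vs limit 180 → not met
2. condition 'performs work above three stories' holds; bonding capacity review 446 days ago vs limit 365 → not met
3. contractor registration certificate present → met
4. scaffold inspection 790 days ago vs limit 540 → not met
5. licensed crane operators 2 < 3 → not met
6. OSHA safety training 192 days ago vs limit 180 → not met
7. condition 'handles asbestos abatement' holds; workers' compensation audit 553 days ago vs limit 540 → not met
8. jobsite safety plan absent → not met
9. equipment calibration 83 days ago vs limit 90 → met
10. unresolved stop-work orders 0 ≤ 0 → met
Not met: 1, 2, 4, 5, 6, 7, 8

1, 2, 4, 5, 6, 7, 8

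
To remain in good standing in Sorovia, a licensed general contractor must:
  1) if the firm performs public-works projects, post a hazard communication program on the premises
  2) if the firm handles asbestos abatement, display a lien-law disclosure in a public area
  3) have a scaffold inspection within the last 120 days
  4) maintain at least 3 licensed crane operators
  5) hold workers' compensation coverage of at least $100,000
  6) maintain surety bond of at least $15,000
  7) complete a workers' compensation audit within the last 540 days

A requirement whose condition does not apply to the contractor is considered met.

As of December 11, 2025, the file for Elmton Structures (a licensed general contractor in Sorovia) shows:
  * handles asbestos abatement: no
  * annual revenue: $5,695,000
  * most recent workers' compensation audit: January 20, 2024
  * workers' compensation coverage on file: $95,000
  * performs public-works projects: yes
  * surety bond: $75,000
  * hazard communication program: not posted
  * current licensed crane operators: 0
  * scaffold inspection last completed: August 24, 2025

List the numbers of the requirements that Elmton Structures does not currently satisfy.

1. condition 'performs public-works projects' holds; hazard communication program absent → not met
2. condition 'handles asbestos abatement' does not hold → requirement n/a → met
3. scaffold inspection 109 days ago vs limit 120 → met
4. licensed crane operators 0 < 3 → not met
5. workers' compensation coverage $95,000 < $100,000 → not met
6. surety bond $75,000 ≥ $15,000 → met
7. workers' compensation audit 691 days ago vs limit 540 → not met
Not met: 1, 4, 5, 7

1, 4, 5, 7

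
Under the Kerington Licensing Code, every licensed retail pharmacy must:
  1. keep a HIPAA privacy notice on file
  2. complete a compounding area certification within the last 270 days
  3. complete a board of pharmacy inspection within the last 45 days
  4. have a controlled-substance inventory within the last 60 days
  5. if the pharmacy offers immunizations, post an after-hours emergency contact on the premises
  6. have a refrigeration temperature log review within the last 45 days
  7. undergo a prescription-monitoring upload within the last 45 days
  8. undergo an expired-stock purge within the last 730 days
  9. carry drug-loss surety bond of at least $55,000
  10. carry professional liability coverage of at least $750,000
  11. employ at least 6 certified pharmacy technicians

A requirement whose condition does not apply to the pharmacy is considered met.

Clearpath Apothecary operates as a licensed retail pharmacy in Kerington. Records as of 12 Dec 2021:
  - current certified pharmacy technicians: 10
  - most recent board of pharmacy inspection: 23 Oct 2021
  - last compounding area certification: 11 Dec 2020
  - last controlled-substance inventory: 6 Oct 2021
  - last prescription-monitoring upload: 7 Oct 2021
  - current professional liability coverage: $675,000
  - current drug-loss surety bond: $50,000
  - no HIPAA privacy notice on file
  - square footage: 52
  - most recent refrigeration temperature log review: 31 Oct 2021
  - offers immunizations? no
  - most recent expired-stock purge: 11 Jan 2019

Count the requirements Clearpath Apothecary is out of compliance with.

8

1. HIPAA privacy notice absent → not met
2. compounding area certification 366 days ago vs limit 270 → not met
3. board of pharmacy inspection 50 days ago vs limit 45 → not met
4. controlled-substance inventory 67 days ago vs limit 60 → not met
5. condition 'offers immunizations' does not hold → requirement n/a → met
6. refrigeration temperature log review 42 days ago vs limit 45 → met
7. prescription-monitoring upload 66 days ago vs limit 45 → not met
8. expired-stock purge 1066 days ago vs limit 730 → not met
9. drug-loss surety bond $50,000 < $55,000 → not met
10. professional liability coverage $675,000 < $750,000 → not met
11. certified pharmacy technicians 10 ≥ 6 → met
Not met: 8 of 11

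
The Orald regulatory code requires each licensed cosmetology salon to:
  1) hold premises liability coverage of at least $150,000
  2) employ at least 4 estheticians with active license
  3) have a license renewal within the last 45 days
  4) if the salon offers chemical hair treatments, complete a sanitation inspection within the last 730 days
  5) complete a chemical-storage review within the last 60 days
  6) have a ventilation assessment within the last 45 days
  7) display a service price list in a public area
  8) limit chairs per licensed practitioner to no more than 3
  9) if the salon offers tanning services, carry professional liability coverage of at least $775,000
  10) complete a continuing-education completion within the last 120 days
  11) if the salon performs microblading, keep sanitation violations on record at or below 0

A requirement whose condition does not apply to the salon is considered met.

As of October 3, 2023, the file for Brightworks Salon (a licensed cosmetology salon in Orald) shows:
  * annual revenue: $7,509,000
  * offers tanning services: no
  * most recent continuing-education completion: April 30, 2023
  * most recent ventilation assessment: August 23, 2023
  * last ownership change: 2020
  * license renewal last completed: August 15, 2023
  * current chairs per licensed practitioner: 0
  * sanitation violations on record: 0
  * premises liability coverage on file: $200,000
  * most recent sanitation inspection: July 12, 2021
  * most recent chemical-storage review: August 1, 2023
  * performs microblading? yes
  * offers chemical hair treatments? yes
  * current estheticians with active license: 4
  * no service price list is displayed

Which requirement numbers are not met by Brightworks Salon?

3, 4, 5, 7, 10

1. premises liability coverage $200,000 ≥ $150,000 → met
2. estheticians with active license 4 ≥ 4 → met
3. license renewal 49 days ago vs limit 45 → not met
4. condition 'offers chemical hair treatments' holds; sanitation inspection 813 days ago vs limit 730 → not met
5. chemical-storage review 63 days ago vs limit 60 → not met
6. ventilation assessment 41 days ago vs limit 45 → met
7. service price list absent → not met
8. chairs per licensed practitioner 0 ≤ 3 → met
9. condition 'offers tanning services' does not hold → requirement n/a → met
10. continuing-education completion 156 days ago vs limit 120 → not met
11. condition 'performs microblading' holds; sanitation violations on record 0 ≤ 0 → met
Not met: 3, 4, 5, 7, 10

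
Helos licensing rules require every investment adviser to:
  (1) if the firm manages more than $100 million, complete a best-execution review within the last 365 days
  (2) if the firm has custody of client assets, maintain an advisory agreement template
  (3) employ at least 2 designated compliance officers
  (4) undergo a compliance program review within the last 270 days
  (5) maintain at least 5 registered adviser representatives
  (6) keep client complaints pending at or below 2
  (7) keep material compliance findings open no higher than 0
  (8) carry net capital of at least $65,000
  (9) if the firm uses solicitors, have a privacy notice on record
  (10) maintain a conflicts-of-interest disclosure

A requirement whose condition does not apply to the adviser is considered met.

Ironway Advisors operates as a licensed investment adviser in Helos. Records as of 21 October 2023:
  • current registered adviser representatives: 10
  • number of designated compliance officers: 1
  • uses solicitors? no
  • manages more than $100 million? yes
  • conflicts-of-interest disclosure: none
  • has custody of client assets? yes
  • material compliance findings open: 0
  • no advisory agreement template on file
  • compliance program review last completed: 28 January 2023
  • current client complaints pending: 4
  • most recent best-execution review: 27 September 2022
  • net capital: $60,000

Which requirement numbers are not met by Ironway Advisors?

1. condition 'manages more than $100 million' holds; best-execution review 389 days ago vs limit 365 → not met
2. condition 'has custody of client assets' holds; advisory agreement template absent → not met
3. designated compliance officers 1 < 2 → not met
4. compliance program review 266 days ago vs limit 270 → met
5. registered adviser representatives 10 ≥ 5 → met
6. client complaints pending 4 > 2 → not met
7. material compliance findings open 0 ≤ 0 → met
8. net capital $60,000 < $65,000 → not met
9. condition 'uses solicitors' does not hold → requirement n/a → met
10. conflicts-of-interest disclosure absent → not met
Not met: 1, 2, 3, 6, 8, 10

1, 2, 3, 6, 8, 10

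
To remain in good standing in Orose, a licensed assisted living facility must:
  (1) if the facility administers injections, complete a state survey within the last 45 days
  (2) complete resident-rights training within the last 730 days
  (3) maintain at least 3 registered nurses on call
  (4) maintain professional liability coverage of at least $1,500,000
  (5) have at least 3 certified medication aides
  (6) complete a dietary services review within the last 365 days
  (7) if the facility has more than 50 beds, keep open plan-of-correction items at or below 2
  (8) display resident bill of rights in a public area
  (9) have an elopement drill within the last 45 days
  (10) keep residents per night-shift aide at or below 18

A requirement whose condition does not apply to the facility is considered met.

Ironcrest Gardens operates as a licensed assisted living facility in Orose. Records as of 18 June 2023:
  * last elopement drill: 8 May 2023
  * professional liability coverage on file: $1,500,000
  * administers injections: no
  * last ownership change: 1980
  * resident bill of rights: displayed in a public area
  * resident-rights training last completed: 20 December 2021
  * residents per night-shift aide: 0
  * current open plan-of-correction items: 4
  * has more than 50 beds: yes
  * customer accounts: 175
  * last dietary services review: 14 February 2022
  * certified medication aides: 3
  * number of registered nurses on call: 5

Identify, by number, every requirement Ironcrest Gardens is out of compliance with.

6, 7

1. condition 'administers injections' does not hold → requirement n/a → met
2. resident-rights training 545 days ago vs limit 730 → met
3. registered nurses on call 5 ≥ 3 → met
4. professional liability coverage $1,500,000 ≥ $1,500,000 → met
5. certified medication aides 3 ≥ 3 → met
6. dietary services review 489 days ago vs limit 365 → not met
7. condition 'has more than 50 beds' holds; open plan-of-correction items 4 > 2 → not met
8. resident bill of rights present → met
9. elopement drill 41 days ago vs limit 45 → met
10. residents per night-shift aide 0 ≤ 18 → met
Not met: 6, 7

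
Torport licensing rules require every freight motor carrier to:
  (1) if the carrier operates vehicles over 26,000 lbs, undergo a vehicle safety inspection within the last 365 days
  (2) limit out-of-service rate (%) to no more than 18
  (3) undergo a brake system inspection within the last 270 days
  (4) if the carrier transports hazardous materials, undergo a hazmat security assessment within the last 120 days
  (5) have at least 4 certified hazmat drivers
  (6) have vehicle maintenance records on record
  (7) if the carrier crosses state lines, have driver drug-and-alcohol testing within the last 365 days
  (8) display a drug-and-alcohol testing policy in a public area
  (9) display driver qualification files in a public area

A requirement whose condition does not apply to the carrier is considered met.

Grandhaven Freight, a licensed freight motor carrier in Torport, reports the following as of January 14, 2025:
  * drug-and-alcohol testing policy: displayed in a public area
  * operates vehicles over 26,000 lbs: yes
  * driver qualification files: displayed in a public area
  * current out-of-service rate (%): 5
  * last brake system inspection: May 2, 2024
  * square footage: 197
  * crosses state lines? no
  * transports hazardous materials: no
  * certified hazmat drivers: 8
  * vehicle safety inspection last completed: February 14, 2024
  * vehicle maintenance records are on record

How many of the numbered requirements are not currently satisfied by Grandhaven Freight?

0

1. condition 'operates vehicles over 26,000 lbs' holds; vehicle safety inspection 335 days ago vs limit 365 → met
2. out-of-service rate (%) 5 ≤ 18 → met
3. brake system inspection 257 days ago vs limit 270 → met
4. condition 'transports hazardous materials' does not hold → requirement n/a → met
5. certified hazmat drivers 8 ≥ 4 → met
6. vehicle maintenance records present → met
7. condition 'crosses state lines' does not hold → requirement n/a → met
8. drug-and-alcohol testing policy present → met
9. driver qualification files present → met
Not met: 0 of 9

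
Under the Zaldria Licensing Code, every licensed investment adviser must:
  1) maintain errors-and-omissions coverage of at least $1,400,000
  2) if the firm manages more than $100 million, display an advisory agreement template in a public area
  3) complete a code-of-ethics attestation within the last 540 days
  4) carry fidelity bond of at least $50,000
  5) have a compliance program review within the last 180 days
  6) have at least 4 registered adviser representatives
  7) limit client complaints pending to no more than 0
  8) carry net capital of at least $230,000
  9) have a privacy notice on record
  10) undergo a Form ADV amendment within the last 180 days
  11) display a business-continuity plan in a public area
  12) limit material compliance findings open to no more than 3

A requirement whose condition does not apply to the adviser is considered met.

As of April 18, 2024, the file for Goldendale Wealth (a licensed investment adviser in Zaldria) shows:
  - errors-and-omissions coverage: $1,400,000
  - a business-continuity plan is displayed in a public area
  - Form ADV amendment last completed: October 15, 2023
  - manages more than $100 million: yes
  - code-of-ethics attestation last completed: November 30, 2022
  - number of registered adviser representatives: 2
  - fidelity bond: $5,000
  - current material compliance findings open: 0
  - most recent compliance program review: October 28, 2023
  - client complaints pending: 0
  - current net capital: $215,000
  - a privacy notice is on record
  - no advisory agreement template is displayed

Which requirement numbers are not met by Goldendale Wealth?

1. errors-and-omissions coverage $1,400,000 ≥ $1,400,000 → met
2. condition 'manages more than $100 million' holds; advisory agreement template absent → not met
3. code-of-ethics attestation 505 days ago vs limit 540 → met
4. fidelity bond $5,000 < $50,000 → not met
5. compliance program review 173 days ago vs limit 180 → met
6. registered adviser representatives 2 < 4 → not met
7. client complaints pending 0 ≤ 0 → met
8. net capital $215,000 < $230,000 → not met
9. privacy notice present → met
10. Form ADV amendment 186 days ago vs limit 180 → not met
11. business-continuity plan present → met
12. material compliance findings open 0 ≤ 3 → met
Not met: 2, 4, 6, 8, 10

2, 4, 6, 8, 10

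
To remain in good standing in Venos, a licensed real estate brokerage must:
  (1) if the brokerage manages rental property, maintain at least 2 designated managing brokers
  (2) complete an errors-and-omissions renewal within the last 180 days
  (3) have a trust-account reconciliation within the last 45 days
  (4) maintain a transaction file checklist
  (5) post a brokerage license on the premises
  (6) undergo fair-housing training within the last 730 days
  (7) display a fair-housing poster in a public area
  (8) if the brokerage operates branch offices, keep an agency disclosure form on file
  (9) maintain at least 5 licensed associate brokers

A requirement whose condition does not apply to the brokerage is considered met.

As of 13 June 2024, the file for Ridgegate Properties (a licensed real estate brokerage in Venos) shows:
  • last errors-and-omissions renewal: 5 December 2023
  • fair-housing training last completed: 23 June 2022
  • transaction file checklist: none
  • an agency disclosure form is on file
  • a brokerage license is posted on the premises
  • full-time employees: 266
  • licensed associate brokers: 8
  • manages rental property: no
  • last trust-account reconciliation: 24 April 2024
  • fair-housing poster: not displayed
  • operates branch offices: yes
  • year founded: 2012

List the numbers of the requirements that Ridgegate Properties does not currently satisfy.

1. condition 'manages rental property' does not hold → requirement n/a → met
2. errors-and-omissions renewal 191 days ago vs limit 180 → not met
3. trust-account reconciliation 50 days ago vs limit 45 → not met
4. transaction file checklist absent → not met
5. brokerage license present → met
6. fair-housing training 721 days ago vs limit 730 → met
7. fair-housing poster absent → not met
8. condition 'operates branch offices' holds; agency disclosure form present → met
9. licensed associate brokers 8 ≥ 5 → met
Not met: 2, 3, 4, 7

2, 3, 4, 7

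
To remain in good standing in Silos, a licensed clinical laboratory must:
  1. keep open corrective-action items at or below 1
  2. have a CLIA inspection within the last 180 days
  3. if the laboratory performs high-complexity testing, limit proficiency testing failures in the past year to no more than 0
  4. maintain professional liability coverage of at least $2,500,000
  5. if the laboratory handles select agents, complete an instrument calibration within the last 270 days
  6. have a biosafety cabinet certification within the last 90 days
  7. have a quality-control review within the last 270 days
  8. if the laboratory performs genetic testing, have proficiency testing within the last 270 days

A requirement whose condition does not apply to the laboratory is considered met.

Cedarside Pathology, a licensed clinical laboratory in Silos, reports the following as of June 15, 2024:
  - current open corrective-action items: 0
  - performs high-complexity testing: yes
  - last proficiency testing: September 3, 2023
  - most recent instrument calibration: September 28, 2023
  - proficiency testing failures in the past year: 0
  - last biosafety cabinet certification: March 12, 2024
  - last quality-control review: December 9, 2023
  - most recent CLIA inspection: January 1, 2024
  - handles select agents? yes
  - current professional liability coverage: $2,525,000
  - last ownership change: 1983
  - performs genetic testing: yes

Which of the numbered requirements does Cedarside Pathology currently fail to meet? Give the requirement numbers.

6, 8

1. open corrective-action items 0 ≤ 1 → met
2. CLIA inspection 166 days ago vs limit 180 → met
3. condition 'performs high-complexity testing' holds; proficiency testing failures in the past year 0 ≤ 0 → met
4. professional liability coverage $2,525,000 ≥ $2,500,000 → met
5. condition 'handles select agents' holds; instrument calibration 261 days ago vs limit 270 → met
6. biosafety cabinet certification 95 days ago vs limit 90 → not met
7. quality-control review 189 days ago vs limit 270 → met
8. condition 'performs genetic testing' holds; proficiency testing 286 days ago vs limit 270 → not met
Not met: 6, 8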